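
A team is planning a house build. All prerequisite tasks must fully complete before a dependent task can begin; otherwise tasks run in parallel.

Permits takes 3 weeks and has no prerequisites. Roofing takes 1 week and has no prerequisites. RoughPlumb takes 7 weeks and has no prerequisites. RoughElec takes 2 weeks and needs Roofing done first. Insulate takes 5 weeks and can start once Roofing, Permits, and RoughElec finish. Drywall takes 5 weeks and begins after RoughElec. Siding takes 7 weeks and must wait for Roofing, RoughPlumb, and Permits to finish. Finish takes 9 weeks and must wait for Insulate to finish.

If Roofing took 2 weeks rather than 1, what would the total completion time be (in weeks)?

18

As given, the longest chain is Roofing→RoughElec→Insulate→Finish = 1+2+5+9 = 17, so the finish is 17 weeks.
Roofing is on the critical path; changing it to 2 makes that path 18 weeks.
That remains the longest chain; total 18 weeks.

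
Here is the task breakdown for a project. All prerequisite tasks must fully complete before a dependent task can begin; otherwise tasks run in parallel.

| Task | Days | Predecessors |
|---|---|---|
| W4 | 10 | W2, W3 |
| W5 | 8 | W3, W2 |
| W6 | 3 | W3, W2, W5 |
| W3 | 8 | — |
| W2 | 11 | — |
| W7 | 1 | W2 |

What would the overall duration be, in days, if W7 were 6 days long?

22

Critical path before the change: W2→W5→W6 = 11+8+3 = 22 giving 22 days.
W7 has 10 days of float (longest path through it is 12).
That remains the longest chain; total 22 days.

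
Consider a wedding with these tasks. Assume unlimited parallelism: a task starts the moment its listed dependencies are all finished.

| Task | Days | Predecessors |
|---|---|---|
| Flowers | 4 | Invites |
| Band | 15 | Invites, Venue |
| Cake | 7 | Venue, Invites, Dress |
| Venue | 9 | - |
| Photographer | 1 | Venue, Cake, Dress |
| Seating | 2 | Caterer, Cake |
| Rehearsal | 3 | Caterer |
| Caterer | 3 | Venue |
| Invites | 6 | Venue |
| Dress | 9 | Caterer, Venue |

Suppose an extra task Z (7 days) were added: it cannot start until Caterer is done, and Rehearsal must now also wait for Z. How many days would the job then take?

30

Originally the job takes 30 days.
With Z inserted, Rehearsal now waits for max(Caterer, Z).
New critical path: Venue→Caterer→Dress→Cake→Seating = 9+3+9+7+2 = 30 ⇒ 30 days.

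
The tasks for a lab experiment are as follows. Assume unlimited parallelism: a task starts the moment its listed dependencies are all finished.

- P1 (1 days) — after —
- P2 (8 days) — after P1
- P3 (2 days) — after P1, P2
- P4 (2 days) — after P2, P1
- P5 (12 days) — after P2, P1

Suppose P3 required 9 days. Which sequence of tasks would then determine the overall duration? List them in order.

Actual critical path: P1→P2→P5 = 1+8+12 = 21 ⇒ 21 days.
The longest path through P3 is only 11 days, so P3 has float 10.
No other chain overtakes it, so the finish is 21 days.

P1, P2, P5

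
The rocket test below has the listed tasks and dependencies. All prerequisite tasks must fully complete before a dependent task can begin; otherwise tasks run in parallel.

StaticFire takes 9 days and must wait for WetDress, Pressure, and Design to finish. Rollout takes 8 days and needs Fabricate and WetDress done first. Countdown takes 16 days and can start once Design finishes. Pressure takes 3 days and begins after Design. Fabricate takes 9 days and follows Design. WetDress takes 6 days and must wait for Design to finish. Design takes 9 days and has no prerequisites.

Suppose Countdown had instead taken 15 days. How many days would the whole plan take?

26

As given, the longest chain is Design→Fabricate→Rollout = 9+9+8 = 26, so the finish is 26 days.
The longest path through Countdown is only 25 days, so Countdown has float 1.
No other chain overtakes it, so the finish is 26 days.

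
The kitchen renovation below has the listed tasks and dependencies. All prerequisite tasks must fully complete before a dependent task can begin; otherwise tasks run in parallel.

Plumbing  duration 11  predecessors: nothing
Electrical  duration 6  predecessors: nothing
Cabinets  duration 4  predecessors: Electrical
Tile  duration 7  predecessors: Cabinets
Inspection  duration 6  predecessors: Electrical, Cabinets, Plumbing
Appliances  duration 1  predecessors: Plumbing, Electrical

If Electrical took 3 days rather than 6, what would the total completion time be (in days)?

As given, the longest chain is Electrical→Cabinets→Tile = 6+4+7 = 17, so the finish is 17 days.
Since Electrical is critical, the -3 change carries straight to that chain (now 14 days).
Now Plumbing→Inspection = 11+6 = 17 is longest, so the finish becomes 17 days.

17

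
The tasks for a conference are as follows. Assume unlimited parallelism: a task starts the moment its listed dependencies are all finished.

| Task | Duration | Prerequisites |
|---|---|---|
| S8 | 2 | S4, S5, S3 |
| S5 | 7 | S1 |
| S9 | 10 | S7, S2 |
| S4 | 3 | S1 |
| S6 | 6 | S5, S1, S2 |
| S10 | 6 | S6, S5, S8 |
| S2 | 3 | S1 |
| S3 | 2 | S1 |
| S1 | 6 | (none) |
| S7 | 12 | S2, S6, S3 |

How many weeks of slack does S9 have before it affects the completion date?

S1→S5→S6→S7→S9 = 6+7+6+12+10 = 41 sets the makespan at 41 weeks.
Longest path through S9: 41 weeks (earliest finish 41, latest finish 41).
Float = 41 − 41 = 0.

0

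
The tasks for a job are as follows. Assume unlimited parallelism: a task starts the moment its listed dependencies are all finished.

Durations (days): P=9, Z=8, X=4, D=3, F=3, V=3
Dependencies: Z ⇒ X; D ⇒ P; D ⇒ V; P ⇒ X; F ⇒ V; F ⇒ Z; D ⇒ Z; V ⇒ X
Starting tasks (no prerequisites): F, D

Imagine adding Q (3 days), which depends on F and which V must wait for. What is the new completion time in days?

16

Originally the plan takes 16 days.
With Q inserted, V now waits for max(F, D, Q).
New critical path: D→P→X = 3+9+4 = 16 ⇒ 16 days.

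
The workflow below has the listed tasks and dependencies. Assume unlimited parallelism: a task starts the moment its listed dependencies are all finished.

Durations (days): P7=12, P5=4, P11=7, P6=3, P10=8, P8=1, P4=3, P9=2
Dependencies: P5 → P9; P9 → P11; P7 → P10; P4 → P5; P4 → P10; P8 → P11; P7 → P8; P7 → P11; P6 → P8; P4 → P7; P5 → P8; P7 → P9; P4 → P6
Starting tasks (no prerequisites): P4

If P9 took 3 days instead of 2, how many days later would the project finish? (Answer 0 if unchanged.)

1

Critical path before the change: P4→P7→P9→P11 = 3+12+2+7 = 24 giving 24 days.
P9 is on the critical path; changing it to 3 makes that path 25 days.
That remains the longest chain; total 25 days.
Change in finish: 25 − 24 = +1 days.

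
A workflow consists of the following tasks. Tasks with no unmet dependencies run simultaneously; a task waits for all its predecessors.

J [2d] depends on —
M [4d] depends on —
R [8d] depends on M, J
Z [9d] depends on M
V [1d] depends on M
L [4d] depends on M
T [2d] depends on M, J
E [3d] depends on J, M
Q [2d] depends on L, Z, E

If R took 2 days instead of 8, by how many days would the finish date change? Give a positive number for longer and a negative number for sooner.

0

Baseline: M→Z→Q = 4+9+2 = 15 → 15 days.
R is off the critical path — its longest chain is 12 days, giving 3 of slack.
That remains the longest chain; total 15 days.
Change in finish: 15 − 15 = +0 days.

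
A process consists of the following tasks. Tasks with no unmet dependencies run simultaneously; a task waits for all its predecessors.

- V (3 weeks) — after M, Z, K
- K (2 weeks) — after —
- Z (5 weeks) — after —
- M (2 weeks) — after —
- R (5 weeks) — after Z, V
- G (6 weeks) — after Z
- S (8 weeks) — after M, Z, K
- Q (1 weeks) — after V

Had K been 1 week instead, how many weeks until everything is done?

Actual critical path: Z→S = 5+8 = 13 ⇒ 13 weeks.
K has 3 weeks of float (longest path through it is 10).
No other chain overtakes it, so the finish is 13 weeks.

13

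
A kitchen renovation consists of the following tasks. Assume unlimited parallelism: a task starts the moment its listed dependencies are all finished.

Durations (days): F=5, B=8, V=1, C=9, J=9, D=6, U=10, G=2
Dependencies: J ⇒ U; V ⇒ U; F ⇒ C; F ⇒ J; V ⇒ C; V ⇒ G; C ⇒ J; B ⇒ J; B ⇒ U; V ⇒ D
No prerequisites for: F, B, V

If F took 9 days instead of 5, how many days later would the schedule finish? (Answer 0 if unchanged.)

As given, the longest chain is F→C→J→U = 5+9+9+10 = 33, so the finish is 33 days.
F lies on that path, so at 9 days the path becomes 37 days.
The critical path is still F→C→J→U; finish is now 37 days.
Change in finish: 37 − 33 = +4 days.

4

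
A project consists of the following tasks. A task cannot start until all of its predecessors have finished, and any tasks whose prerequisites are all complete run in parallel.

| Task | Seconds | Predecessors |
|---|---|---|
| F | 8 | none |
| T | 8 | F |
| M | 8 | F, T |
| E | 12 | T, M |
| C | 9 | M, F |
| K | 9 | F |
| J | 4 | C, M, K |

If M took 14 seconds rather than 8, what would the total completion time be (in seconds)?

43

Critical path before the change: F→T→M→C→J = 8+8+8+9+4 = 37 giving 37 seconds.
M is on the critical path; changing it to 14 makes that path 43 seconds.
The critical path is still F→T→M→C→J; finish is now 43 seconds.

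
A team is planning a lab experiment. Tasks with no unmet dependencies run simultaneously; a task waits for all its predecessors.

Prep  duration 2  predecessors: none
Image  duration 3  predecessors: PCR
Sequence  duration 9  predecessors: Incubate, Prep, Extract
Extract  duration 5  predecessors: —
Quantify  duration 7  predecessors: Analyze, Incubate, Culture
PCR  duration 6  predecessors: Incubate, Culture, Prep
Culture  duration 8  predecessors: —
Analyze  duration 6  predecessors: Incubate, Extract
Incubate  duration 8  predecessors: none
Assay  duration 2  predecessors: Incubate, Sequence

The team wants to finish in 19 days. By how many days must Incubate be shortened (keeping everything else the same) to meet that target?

Current finish: 21 days; target: 19.
Incubate is on every critical path, so each day cut from Incubate cuts the finish by one (this holds down to a finish of 18).
Need 21 − 19 = 2 days off Incubate → Incubate becomes 6 days, finish becomes 19.

2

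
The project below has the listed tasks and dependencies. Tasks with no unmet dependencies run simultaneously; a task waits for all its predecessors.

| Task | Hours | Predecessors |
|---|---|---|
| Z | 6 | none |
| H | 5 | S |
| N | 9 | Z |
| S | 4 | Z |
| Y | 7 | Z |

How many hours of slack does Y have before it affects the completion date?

Z→S→H = 6+4+5 = 15 sets the makespan at 15 hours.
Y finishes as early as 13 and must finish by 15.
Slack of Y = 8 − 6 = 2 hours.

2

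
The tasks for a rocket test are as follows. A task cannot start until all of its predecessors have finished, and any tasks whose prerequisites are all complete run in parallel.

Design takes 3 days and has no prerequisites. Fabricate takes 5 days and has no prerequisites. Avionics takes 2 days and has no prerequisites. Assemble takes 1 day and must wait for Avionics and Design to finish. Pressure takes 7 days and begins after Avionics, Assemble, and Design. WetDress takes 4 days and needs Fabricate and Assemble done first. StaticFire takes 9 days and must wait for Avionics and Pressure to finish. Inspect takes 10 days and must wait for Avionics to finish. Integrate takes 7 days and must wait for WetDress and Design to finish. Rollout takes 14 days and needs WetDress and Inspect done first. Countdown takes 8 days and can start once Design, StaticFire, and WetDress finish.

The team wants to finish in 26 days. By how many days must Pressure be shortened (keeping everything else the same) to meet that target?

2

Current finish: 28 days; target: 26.
Pressure is on every critical path, so each day cut from Pressure cuts the finish by one (this holds down to a finish of 26).
Need 28 − 26 = 2 days off Pressure → Pressure becomes 5 days, finish becomes 26.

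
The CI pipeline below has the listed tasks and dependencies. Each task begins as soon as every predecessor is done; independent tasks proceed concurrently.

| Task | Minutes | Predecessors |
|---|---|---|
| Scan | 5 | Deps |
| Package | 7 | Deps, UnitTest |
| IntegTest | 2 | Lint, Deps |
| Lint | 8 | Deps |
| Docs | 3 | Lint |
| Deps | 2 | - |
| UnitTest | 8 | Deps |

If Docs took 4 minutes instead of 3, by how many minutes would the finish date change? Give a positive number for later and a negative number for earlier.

0

Baseline: Deps→UnitTest→Package = 2+8+7 = 17 → 17 minutes.
Docs is off the critical path — its longest chain is 13 minutes, giving 4 of slack.
The critical path is still Deps→UnitTest→Package; finish is now 17 minutes.
Change in finish: 17 − 17 = +0 minutes.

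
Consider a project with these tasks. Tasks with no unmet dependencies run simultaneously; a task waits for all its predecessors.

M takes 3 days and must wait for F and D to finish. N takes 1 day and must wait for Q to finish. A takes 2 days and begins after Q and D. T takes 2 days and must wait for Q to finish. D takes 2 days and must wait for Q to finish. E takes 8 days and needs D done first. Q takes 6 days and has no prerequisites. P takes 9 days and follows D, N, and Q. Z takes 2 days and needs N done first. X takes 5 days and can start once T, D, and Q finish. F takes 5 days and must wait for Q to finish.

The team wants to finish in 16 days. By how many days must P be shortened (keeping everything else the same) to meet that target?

1

Current finish: 17 days; target: 16.
P is on every critical path, so each day cut from P cuts the finish by one (this holds down to a finish of 16).
Need 17 − 16 = 1 day off P → P becomes 8 days, finish becomes 16.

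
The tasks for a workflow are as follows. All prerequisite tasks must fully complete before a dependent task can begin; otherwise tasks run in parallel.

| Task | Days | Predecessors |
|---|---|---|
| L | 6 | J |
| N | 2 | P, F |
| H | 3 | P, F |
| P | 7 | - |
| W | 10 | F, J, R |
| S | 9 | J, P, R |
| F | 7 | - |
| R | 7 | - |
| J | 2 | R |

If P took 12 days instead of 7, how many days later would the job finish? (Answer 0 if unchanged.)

2

The binding path is R→J→W = 7+2+10 = 19; finish at 19 days.
P is off the critical path — its longest chain is 16 days, giving 3 of slack.
Now P→S = 12+9 = 21 is longest, so the finish becomes 21 days.
Change in finish: 21 − 19 = +2 days.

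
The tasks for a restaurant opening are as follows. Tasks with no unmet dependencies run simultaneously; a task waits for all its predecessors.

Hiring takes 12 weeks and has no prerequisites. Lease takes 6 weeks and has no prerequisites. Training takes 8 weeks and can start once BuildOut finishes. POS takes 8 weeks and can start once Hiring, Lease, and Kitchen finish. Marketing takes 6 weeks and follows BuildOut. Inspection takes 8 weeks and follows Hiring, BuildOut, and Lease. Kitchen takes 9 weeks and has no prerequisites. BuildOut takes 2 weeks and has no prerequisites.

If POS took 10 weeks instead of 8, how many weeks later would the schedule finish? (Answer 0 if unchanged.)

2

Actual critical path: Hiring→POS = 12+8 = 20 ⇒ 20 weeks.
POS is on the critical path; changing it to 10 makes that path 22 weeks.
No other chain overtakes it, so the finish is 22 weeks.
Change in finish: 22 − 20 = +2 weeks.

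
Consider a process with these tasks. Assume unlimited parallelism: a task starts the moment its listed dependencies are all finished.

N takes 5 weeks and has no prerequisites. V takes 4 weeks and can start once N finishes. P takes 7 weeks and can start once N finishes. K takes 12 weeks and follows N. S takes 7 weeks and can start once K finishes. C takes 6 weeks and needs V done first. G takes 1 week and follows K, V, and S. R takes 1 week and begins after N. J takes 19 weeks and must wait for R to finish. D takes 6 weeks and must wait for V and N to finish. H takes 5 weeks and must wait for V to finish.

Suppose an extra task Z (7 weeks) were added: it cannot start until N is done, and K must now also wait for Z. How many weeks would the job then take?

Originally the job takes 25 weeks.
With Z inserted, K now waits for max(N, Z).
New critical path: N→Z→K→S→G = 5+7+12+7+1 = 32 ⇒ 32 weeks.

32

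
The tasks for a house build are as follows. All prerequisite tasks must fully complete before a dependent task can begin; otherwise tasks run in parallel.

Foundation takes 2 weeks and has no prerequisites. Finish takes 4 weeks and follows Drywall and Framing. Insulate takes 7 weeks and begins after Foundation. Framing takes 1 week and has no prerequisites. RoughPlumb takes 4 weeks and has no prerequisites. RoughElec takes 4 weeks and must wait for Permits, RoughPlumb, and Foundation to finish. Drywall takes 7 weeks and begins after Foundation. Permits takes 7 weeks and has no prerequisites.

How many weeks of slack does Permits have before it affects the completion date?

Critical path: Foundation→Drywall→Finish = 2+7+4 = 13, so the finish is 13 weeks.
Longest path through Permits: 11 weeks (earliest finish 7, latest finish 9).
So Permits can slip 9 − 7 = 2 weeks.

2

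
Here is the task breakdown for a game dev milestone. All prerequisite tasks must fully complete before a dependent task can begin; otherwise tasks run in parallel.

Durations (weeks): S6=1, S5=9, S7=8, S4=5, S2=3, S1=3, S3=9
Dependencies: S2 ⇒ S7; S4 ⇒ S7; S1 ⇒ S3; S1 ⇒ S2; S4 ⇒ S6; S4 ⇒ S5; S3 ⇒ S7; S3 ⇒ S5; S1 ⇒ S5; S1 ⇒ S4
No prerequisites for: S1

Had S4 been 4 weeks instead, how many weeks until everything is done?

The binding path is S1→S3→S5 = 3+9+9 = 21; finish at 21 weeks.
S4 is off the critical path — its longest chain is 17 weeks, giving 4 of slack.
That remains the longest chain; total 21 weeks.

21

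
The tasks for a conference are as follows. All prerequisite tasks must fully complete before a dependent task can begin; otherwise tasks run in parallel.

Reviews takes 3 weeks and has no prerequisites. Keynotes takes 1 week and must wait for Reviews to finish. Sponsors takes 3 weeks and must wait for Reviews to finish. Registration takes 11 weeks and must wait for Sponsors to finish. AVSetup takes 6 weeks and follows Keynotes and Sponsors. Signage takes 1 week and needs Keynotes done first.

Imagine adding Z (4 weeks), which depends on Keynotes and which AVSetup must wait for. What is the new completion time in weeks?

Originally the conference takes 17 weeks.
With Z inserted, AVSetup now waits for max(Keynotes, Sponsors, Z).
New critical path: Reviews→Sponsors→Registration = 3+3+11 = 17 ⇒ 17 weeks.

17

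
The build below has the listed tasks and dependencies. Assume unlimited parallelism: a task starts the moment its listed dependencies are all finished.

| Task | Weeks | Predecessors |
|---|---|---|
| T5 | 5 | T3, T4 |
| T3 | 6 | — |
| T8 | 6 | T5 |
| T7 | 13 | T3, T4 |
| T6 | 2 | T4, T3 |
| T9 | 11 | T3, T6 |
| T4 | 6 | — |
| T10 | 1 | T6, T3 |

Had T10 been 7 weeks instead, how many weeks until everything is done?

19

The binding path is T3→T6→T9 = 6+2+11 = 19; finish at 19 weeks.
T10 has 10 weeks of float (longest path through it is 9).
That remains the longest chain; total 19 weeks.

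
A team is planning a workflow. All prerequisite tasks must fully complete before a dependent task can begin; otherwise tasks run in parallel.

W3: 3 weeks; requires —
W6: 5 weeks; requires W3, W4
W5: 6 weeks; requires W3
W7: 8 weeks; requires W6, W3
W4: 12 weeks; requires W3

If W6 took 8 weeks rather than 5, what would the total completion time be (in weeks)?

Critical path before the change: W3→W4→W6→W7 = 3+12+5+8 = 28 giving 28 weeks.
W6 lies on that path, so at 8 weeks the path becomes 31 weeks.
That remains the longest chain; total 31 weeks.

31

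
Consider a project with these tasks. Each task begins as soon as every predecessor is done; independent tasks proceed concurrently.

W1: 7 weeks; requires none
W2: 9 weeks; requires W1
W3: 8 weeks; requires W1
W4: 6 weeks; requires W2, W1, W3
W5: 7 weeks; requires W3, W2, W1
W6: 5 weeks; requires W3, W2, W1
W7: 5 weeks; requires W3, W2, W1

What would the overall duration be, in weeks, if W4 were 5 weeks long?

23

Baseline: W1→W2→W5 = 7+9+7 = 23 → 23 weeks.
The longest path through W4 is only 22 weeks, so W4 has float 1.
That remains the longest chain; total 23 weeks.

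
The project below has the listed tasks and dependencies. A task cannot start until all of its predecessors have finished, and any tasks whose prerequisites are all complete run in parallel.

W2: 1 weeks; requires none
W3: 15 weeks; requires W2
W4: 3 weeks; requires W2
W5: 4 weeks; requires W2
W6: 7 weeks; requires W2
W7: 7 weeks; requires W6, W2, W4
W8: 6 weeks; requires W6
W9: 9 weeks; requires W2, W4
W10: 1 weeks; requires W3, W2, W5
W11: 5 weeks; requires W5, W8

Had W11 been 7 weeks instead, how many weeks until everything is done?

21

Critical path before the change: W2→W6→W8→W11 = 1+7+6+5 = 19 giving 19 weeks.
W11 is on the critical path; changing it to 7 makes that path 21 weeks.
No other chain overtakes it, so the finish is 21 weeks.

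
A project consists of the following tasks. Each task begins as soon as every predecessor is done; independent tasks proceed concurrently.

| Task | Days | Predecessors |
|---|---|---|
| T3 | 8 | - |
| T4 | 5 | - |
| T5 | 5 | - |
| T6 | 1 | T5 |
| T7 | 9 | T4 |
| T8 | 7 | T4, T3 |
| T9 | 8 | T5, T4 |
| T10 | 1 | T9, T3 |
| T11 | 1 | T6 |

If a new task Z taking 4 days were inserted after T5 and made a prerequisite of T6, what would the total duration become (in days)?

Originally the job takes 15 days.
With Z inserted, T6 now waits for max(T5, Z).
New critical path: T3→T8 = 8+7 = 15 ⇒ 15 days.

15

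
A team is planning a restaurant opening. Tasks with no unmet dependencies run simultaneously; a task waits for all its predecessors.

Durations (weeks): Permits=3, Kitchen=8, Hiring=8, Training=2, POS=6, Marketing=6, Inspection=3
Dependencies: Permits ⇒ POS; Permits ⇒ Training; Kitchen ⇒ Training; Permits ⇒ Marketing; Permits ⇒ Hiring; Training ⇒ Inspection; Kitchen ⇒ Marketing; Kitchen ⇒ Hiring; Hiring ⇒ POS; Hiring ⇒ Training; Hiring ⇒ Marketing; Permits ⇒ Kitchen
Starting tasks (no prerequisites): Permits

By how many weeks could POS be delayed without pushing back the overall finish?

Critical path: Permits→Kitchen→Hiring→POS = 3+8+8+6 = 25, so the finish is 25 weeks.
POS finishes as early as 25 and must finish by 25.
Float = 25 − 25 = 0.

0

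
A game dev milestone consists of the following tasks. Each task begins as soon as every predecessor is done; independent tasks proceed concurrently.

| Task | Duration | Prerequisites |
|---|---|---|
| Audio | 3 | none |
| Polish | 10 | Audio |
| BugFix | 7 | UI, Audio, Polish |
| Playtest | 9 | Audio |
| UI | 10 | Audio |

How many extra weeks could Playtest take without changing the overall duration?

8

The longest chain is Audio→UI→BugFix = 3+10+7 = 20; overall finish 20 weeks.
Playtest finishes as early as 12 and must finish by 20.
So Playtest can slip 20 − 12 = 8 weeks.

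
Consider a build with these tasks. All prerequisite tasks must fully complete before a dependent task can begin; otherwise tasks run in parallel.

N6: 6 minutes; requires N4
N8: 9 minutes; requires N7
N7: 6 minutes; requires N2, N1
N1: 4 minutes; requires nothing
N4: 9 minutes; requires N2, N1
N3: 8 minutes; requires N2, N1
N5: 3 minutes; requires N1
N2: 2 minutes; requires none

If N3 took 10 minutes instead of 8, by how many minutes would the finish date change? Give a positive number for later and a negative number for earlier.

0

Critical path before the change: N1→N4→N6 = 4+9+6 = 19 giving 19 minutes.
N3 is off the critical path — its longest chain is 12 minutes, giving 7 of slack.
That remains the longest chain; total 19 minutes.
Change in finish: 19 − 19 = +0 minutes.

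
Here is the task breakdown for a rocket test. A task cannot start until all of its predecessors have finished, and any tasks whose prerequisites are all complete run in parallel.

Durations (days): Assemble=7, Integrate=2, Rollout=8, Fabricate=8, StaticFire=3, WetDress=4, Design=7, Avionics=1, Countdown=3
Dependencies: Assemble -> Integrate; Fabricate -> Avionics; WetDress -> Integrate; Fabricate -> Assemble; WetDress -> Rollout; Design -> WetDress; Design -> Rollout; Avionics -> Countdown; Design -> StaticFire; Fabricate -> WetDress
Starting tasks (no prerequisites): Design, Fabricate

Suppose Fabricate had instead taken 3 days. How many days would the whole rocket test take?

19

Baseline: Fabricate→WetDress→Rollout = 8+4+8 = 20 → 20 days.
Since Fabricate is critical, the -5 change carries straight to that chain (now 15 days).
Now Design→WetDress→Rollout = 7+4+8 = 19 is longest, so the finish becomes 19 days.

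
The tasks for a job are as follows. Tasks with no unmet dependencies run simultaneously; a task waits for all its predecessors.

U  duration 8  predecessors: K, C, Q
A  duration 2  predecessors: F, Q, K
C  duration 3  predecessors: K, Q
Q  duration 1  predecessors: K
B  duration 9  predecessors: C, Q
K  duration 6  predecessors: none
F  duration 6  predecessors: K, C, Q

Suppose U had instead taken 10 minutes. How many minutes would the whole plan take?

20

Actual critical path: K→Q→C→B = 6+1+3+9 = 19 ⇒ 19 minutes.
U has 1 minute of float (longest path through it is 18).
New critical path: K→Q→C→U = 6+1+3+10 = 20 ⇒ 20 minutes.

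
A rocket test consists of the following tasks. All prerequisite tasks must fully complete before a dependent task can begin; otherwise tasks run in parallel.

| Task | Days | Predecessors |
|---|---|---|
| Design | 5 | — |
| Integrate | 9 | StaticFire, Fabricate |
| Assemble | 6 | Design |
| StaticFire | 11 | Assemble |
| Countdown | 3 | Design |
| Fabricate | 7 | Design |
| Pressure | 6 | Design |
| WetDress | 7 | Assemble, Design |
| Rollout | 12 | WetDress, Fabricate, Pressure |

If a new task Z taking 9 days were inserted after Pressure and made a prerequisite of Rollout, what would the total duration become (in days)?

Originally the project takes 31 days.
With Z inserted, Rollout now waits for max(WetDress, Fabricate, Pressure, Z).
New critical path: Design→Pressure→Z→Rollout = 5+6+9+12 = 32 ⇒ 32 days.

32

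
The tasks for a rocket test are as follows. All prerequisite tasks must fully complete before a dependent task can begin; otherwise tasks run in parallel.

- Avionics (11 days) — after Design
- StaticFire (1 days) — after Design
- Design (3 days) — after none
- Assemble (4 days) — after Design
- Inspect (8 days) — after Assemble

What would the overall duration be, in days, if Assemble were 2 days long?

Actual critical path: Design→Assemble→Inspect = 3+4+8 = 15 ⇒ 15 days.
Assemble is on the critical path; changing it to 2 makes that path 13 days.
New critical path: Design→Avionics = 3+11 = 14 ⇒ 14 days.

14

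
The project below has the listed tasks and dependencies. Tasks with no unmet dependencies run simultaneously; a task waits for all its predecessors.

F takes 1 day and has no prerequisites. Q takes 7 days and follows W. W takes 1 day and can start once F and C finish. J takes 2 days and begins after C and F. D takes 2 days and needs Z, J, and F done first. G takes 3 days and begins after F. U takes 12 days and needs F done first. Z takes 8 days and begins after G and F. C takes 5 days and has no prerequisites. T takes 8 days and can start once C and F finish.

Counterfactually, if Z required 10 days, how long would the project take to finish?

16

Actual critical path: F→G→Z→D = 1+3+8+2 = 14 ⇒ 14 days.
Z is on the critical path; changing it to 10 makes that path 16 days.
No other chain overtakes it, so the finish is 16 days.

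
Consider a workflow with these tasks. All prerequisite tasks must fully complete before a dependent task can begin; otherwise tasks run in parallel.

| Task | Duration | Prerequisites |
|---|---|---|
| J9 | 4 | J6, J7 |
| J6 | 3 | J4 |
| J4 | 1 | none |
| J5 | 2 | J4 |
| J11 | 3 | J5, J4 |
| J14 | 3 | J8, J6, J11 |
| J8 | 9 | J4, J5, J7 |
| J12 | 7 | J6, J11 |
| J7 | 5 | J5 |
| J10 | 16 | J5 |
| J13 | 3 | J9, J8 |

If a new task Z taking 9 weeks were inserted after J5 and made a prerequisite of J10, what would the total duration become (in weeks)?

Originally the plan takes 20 weeks.
With Z inserted, J10 now waits for max(J5, Z).
New critical path: J4→J5→Z→J10 = 1+2+9+16 = 28 ⇒ 28 weeks.

28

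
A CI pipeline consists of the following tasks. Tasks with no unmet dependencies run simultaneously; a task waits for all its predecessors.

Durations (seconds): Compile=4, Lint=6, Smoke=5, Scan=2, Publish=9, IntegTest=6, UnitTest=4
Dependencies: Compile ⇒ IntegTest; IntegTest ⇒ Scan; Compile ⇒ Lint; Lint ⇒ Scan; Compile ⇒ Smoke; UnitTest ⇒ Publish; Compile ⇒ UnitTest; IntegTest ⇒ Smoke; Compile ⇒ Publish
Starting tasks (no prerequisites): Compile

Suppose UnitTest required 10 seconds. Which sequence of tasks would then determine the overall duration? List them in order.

Actual critical path: Compile→UnitTest→Publish = 4+4+9 = 17 ⇒ 17 seconds.
Since UnitTest is critical, the +6 change carries straight to that chain (now 23 seconds).
No other chain overtakes it, so the finish is 23 seconds.

Compile, UnitTest, Publish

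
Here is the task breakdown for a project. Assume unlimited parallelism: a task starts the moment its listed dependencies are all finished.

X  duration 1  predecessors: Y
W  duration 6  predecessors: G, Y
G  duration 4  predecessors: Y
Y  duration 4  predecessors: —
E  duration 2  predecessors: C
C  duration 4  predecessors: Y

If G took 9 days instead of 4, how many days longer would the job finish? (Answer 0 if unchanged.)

5

As given, the longest chain is Y→G→W = 4+4+6 = 14, so the finish is 14 days.
G is on the critical path; changing it to 9 makes that path 19 days.
The critical path is still Y→G→W; finish is now 19 days.
Change in finish: 19 − 14 = +5 days.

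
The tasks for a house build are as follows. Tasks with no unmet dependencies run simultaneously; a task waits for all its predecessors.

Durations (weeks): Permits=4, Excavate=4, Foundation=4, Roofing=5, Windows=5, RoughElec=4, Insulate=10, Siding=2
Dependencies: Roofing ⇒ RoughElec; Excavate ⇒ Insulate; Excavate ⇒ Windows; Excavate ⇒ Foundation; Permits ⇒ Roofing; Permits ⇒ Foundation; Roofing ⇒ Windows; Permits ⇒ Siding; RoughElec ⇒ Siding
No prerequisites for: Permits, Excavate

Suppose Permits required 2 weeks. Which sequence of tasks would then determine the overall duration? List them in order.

Excavate, Insulate

The binding path is Permits→Roofing→RoughElec→Siding = 4+5+4+2 = 15; finish at 15 weeks.
Permits is on the critical path; changing it to 2 makes that path 13 weeks.
Now Excavate→Insulate = 4+10 = 14 is longest, so the finish becomes 14 weeks.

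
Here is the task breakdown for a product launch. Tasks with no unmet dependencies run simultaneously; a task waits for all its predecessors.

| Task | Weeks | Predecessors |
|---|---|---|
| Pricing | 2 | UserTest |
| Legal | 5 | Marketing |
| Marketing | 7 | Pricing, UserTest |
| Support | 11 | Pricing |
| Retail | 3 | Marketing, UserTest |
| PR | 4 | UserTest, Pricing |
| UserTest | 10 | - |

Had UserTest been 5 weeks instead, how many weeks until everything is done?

Baseline: UserTest→Pricing→Marketing→Legal = 10+2+7+5 = 24 → 24 weeks.
UserTest lies on that path, so at 5 weeks the path becomes 19 weeks.
That remains the longest chain; total 19 weeks.

19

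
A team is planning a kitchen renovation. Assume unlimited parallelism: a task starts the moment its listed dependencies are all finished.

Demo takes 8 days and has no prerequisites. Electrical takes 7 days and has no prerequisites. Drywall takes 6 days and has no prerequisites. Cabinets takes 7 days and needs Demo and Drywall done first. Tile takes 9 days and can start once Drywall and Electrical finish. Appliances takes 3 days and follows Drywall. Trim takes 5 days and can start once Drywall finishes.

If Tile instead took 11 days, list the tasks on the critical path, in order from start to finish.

Electrical, Tile

Actual critical path: Electrical→Tile = 7+9 = 16 ⇒ 16 days.
Since Tile is critical, the +2 change carries straight to that chain (now 18 days).
That remains the longest chain; total 18 days.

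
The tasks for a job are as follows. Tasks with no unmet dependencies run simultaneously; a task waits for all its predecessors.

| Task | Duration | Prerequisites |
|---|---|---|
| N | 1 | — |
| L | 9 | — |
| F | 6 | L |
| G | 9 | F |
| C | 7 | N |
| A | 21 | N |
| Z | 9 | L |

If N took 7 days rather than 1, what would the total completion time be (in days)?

Baseline: L→F→G = 9+6+9 = 24 → 24 days.
The longest path through N is only 22 days, so N has float 2.
Now N→A = 7+21 = 28 is longest, so the finish becomes 28 days.

28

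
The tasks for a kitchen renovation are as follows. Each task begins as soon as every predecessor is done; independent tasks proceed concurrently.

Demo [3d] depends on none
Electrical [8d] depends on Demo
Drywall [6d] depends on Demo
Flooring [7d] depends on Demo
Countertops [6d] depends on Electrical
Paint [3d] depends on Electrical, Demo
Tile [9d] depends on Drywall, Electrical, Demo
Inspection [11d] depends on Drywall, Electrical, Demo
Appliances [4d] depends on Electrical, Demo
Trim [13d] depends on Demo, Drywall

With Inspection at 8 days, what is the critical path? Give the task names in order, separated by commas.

Critical path before the change: Demo→Electrical→Inspection = 3+8+11 = 22 giving 22 days.
Since Inspection is critical, the -3 change carries straight to that chain (now 19 days).
New critical path: Demo→Drywall→Trim = 3+6+13 = 22 ⇒ 22 days.

Demo, Drywall, Trim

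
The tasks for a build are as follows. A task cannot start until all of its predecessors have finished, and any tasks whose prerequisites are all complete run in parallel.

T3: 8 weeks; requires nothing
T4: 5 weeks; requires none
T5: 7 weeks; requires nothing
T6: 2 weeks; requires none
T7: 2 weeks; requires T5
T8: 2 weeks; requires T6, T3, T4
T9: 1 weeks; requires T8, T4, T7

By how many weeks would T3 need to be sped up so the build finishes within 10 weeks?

1

Current finish: 11 weeks; target: 10.
T3 is on every critical path, so each week cut from T3 cuts the finish by one (this holds down to a finish of 10).
Need 11 − 10 = 1 week off T3 → T3 becomes 7 weeks, finish becomes 10.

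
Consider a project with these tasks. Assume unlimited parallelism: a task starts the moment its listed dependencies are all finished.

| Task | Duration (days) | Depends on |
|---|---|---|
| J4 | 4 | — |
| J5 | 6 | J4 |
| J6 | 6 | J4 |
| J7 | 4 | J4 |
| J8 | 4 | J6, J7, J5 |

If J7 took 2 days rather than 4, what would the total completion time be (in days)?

14

As given, the longest chain is J4→J5→J8 = 4+6+4 = 14, so the finish is 14 days.
J7 has 2 days of float (longest path through it is 12).
The critical path is still J4→J5→J8; finish is now 14 days.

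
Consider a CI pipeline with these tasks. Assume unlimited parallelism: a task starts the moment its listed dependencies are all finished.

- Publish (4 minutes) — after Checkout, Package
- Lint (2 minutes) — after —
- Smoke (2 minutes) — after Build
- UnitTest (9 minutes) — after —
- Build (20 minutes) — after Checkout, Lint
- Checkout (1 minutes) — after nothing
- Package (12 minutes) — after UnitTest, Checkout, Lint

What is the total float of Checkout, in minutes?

2

Critical path: UnitTest→Package→Publish = 9+12+4 = 25, so the finish is 25 minutes.
The longest chain containing Checkout totals 23 minutes.
So Checkout can slip 3 − 1 = 2 minutes.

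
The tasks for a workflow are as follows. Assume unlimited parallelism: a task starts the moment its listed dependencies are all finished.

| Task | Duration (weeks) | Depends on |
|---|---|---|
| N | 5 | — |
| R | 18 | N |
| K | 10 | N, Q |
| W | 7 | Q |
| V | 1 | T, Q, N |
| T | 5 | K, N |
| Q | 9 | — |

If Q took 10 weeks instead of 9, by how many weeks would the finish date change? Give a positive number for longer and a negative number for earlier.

1

As given, the longest chain is Q→K→T→V = 9+10+5+1 = 25, so the finish is 25 weeks.
Since Q is critical, the +1 change carries straight to that chain (now 26 weeks).
That remains the longest chain; total 26 weeks.
Change in finish: 26 − 25 = +1 weeks.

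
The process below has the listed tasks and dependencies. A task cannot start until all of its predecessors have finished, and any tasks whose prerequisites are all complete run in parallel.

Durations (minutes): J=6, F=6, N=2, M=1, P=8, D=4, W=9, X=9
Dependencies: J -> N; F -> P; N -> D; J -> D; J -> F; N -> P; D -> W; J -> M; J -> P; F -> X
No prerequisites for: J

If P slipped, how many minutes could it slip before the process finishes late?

1

The longest chain is J→F→X = 6+6+9 = 21; overall finish 21 minutes.
The longest chain containing P totals 20 minutes.
Slack of P = 13 − 12 = 1 minute.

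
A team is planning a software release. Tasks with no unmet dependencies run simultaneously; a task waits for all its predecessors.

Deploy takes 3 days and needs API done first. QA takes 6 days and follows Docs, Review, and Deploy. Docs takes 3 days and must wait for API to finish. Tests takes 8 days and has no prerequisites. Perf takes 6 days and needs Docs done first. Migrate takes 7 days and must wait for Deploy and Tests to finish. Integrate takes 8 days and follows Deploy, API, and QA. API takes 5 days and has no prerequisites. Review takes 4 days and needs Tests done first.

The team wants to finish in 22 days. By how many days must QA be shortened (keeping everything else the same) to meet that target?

4

Current finish: 26 days; target: 22.
QA is on every critical path, so each day cut from QA cuts the finish by one (this holds down to a finish of 21).
Need 26 − 22 = 4 days off QA → QA becomes 2 days, finish becomes 22.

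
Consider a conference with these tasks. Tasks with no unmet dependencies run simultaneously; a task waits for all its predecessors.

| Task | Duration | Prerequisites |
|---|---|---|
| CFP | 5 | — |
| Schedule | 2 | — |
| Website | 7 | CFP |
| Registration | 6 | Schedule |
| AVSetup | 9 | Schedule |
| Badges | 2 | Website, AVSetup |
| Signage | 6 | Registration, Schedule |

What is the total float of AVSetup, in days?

1

The longest chain is CFP→Website→Badges = 5+7+2 = 14; overall finish 14 days.
AVSetup finishes as early as 11 and must finish by 12.
So AVSetup can slip 12 − 11 = 1 day.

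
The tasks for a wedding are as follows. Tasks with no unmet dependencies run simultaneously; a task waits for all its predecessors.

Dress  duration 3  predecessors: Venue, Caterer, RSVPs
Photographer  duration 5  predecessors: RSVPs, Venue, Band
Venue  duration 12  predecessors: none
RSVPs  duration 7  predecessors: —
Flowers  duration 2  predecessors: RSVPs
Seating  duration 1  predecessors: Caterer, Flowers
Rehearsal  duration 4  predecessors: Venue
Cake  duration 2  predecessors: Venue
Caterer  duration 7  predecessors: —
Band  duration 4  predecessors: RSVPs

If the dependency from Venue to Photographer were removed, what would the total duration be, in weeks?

Before: longest chain Venue→Photographer = 12+5 = 17, finish 17.
Without Venue→Photographer, Photographer's earliest start moves from 12 to 11.
New critical path: Venue→Rehearsal = 12+4 = 16 ⇒ 16 weeks.

16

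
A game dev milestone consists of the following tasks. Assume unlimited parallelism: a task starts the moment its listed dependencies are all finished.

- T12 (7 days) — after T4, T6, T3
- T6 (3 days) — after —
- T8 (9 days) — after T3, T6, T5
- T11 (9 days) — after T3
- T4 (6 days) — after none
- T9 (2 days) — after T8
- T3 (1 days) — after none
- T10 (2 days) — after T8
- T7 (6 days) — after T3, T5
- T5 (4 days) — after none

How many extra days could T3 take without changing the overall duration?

Critical path: T5→T8→T9 = 4+9+2 = 15, so the finish is 15 days.
The longest chain containing T3 totals 12 days.
So T3 can slip 4 − 1 = 3 days.

3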